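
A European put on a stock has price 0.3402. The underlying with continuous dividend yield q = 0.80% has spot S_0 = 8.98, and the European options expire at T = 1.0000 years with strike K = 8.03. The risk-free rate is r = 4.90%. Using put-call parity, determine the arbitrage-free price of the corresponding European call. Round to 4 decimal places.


Put-call parity: C - P = S_0 * exp(-qT) - K * exp(-rT).
S_0 * exp(-qT) = 8.9800 * 0.99203191 = 8.90844660
K * exp(-rT) = 8.0300 * 0.95218113 = 7.64601447
C = P + S*exp(-qT) - K*exp(-rT)
C = 0.3402 + 8.90844660 - 7.64601447 = 1.6026

Answer: Call price = 1.6026


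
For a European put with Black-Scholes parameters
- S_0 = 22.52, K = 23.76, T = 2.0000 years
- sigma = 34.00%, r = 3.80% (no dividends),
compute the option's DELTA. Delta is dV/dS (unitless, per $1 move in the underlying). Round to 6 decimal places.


d1 = 0.2870028063; d2 = -0.1938298049
phi(d1) = 0.3828454720; exp(-qT) = 1.0000000000; exp(-rT) = 0.9268162066
N(-d1) = 0.3870550857
Delta = -exp(-qT) * N(-d1) = -1.0000000000 * 0.3870550857 = -0.387055

Answer: Delta = -0.387055


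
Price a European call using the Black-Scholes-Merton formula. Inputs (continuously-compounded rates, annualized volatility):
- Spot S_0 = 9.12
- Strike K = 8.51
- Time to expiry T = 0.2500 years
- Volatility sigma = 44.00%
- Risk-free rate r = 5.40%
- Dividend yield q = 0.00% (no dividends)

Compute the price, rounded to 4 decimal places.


Answer: Price = 1.1825

Derivation:
d1 = (ln(S/K) + (r - q + 0.5*sigma^2) * T) / (sigma * sqrt(T)) = 0.48603573
d2 = d1 - sigma * sqrt(T) = 0.26603573
exp(-rT) = 0.98659072; exp(-qT) = 1.00000000
C = S_0 * exp(-qT) * N(d1) - K * exp(-rT) * N(d2)
N(d1) = 0.68652908; N(d2) = 0.60489416
C = 9.1200 * 1.00000000 * 0.68652908 - 8.5100 * 0.98659072 * 0.60489416 = 1.1825


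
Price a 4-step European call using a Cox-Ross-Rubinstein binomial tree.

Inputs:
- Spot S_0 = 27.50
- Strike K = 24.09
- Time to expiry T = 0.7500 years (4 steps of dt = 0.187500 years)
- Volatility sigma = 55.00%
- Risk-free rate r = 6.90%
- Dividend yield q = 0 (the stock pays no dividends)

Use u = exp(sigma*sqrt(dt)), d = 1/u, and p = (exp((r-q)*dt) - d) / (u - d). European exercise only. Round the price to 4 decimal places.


dt = T/N = 0.187500
u = exp(sigma*sqrt(dt)) = 1.268908; d = 1/u = 0.788079
p = (exp((r-q)*dt) - d) / (u - d) = 0.467822
Discount per step: exp(-r*dt) = 0.987146
Stock lattice S(k, i) with i counting down-moves:
  k=0: S(0,0) = 27.5000
  k=1: S(1,0) = 34.8950; S(1,1) = 21.6722
  k=2: S(2,0) = 44.2785; S(2,1) = 27.5000; S(2,2) = 17.0794
  k=3: S(3,0) = 56.1854; S(3,1) = 34.8950; S(3,2) = 21.6722; S(3,3) = 13.4599
  k=4: S(4,0) = 71.2941; S(4,1) = 44.2785; S(4,2) = 27.5000; S(4,3) = 17.0794; S(4,4) = 10.6075
Terminal payoffs V(N, i) = max(S_T - K, 0):
  V(4,0) = 47.204127; V(4,1) = 20.188533; V(4,2) = 3.410000; V(4,3) = 0.000000; V(4,4) = 0.000000
Backward induction: V(k, i) = exp(-r*dt) * [p * V(k+1, i) + (1-p) * V(k+1, i+1)].
  V(3,0) = exp(-r*dt) * [p*47.204127 + (1-p)*20.188533] = 32.405058
  V(3,1) = exp(-r*dt) * [p*20.188533 + (1-p)*3.410000] = 11.114637
  V(3,2) = exp(-r*dt) * [p*3.410000 + (1-p)*0.000000] = 1.574767
  V(3,3) = exp(-r*dt) * [p*0.000000 + (1-p)*0.000000] = 0.000000
  V(2,0) = exp(-r*dt) * [p*32.405058 + (1-p)*11.114637] = 20.803867
  V(2,1) = exp(-r*dt) * [p*11.114637 + (1-p)*1.574767] = 5.960119
  V(2,2) = exp(-r*dt) * [p*1.574767 + (1-p)*0.000000] = 0.727241
  V(1,0) = exp(-r*dt) * [p*20.803867 + (1-p)*5.960119] = 12.738476
  V(1,1) = exp(-r*dt) * [p*5.960119 + (1-p)*0.727241] = 3.134481
  V(0,0) = exp(-r*dt) * [p*12.738476 + (1-p)*3.134481] = 7.529397

Answer: Price = V(0,0) = 7.5294


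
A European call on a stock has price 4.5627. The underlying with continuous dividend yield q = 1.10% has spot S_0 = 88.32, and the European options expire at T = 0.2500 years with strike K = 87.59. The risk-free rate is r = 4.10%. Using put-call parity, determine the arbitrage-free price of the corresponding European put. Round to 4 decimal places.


Put-call parity: C - P = S_0 * exp(-qT) - K * exp(-rT).
S_0 * exp(-qT) = 88.3200 * 0.99725378 = 88.07745365
K * exp(-rT) = 87.5900 * 0.98980235 = 86.69678803
P = C - S*exp(-qT) + K*exp(-rT)
P = 4.5627 - 88.07745365 + 86.69678803 = 3.1820

Answer: Put price = 3.1820


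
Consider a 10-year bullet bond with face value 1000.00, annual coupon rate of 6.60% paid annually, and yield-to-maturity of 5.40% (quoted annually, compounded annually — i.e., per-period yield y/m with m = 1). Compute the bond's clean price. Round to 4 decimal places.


Answer: Price = 1090.8870

Derivation:
Coupon per period c = face * coupon_rate / m = 66.000000
Periods per year m = 1; per-period yield y/m = 0.054000
Number of cashflows N = 10
Cashflows (t years, CF_t, discount factor 1/(1+y/m)^(m*t), PV):
  t = 1.0000: CF_t = 66.000000, DF = 0.948767, PV = 62.618596
  t = 2.0000: CF_t = 66.000000, DF = 0.900158, PV = 59.410432
  t = 3.0000: CF_t = 66.000000, DF = 0.854040, PV = 56.366634
  t = 4.0000: CF_t = 66.000000, DF = 0.810285, PV = 53.478780
  t = 5.0000: CF_t = 66.000000, DF = 0.768771, PV = 50.738881
  t = 6.0000: CF_t = 66.000000, DF = 0.729384, PV = 48.139355
  t = 7.0000: CF_t = 66.000000, DF = 0.692015, PV = 45.673013
  t = 8.0000: CF_t = 66.000000, DF = 0.656561, PV = 43.333029
  t = 9.0000: CF_t = 66.000000, DF = 0.622923, PV = 41.112931
  t = 10.0000: CF_t = 1066.000000, DF = 0.591009, PV = 630.015299
Price P = sum_t PV_t = 1090.886950


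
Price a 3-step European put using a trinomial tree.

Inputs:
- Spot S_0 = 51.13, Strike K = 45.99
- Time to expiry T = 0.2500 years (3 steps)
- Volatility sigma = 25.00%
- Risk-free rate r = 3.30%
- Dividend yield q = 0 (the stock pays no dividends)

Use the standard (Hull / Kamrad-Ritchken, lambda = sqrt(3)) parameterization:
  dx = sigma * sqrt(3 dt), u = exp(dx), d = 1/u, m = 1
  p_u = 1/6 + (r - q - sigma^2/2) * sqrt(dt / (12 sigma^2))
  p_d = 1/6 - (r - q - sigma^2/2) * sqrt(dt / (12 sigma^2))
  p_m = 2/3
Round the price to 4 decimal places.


Answer: Price = V(0,0) = 0.5894

Derivation:
dt = T/N = 0.083333; dx = sigma*sqrt(3*dt) = 0.125000
u = exp(dx) = 1.133148; d = 1/u = 0.882497
p_u = 0.167250, p_m = 0.666667, p_d = 0.166083
Discount per step: exp(-r*dt) = 0.997254
Stock lattice S(k, j) with j the centered position index:
  k=0: S(0,+0) = 51.1300
  k=1: S(1,-1) = 45.1221; S(1,+0) = 51.1300; S(1,+1) = 57.9379
  k=2: S(2,-2) = 39.8201; S(2,-1) = 45.1221; S(2,+0) = 51.1300; S(2,+1) = 57.9379; S(2,+2) = 65.6522
  k=3: S(3,-3) = 35.1411; S(3,-2) = 39.8201; S(3,-1) = 45.1221; S(3,+0) = 51.1300; S(3,+1) = 57.9379; S(3,+2) = 65.6522; S(3,+3) = 74.3937
Terminal payoffs V(N, j) = max(K - S_T, 0):
  V(3,-3) = 10.848899; V(3,-2) = 6.169916; V(3,-1) = 0.867933; V(3,+0) = 0.000000; V(3,+1) = 0.000000; V(3,+2) = 0.000000; V(3,+3) = 0.000000
Backward induction: V(k, j) = exp(-r*dt) * [p_u * V(k+1, j+1) + p_m * V(k+1, j) + p_d * V(k+1, j-1)]
  V(2,-2) = exp(-r*dt) * [p_u*0.867933 + p_m*6.169916 + p_d*10.848899] = 6.043618
  V(2,-1) = exp(-r*dt) * [p_u*0.000000 + p_m*0.867933 + p_d*6.169916] = 1.598939
  V(2,+0) = exp(-r*dt) * [p_u*0.000000 + p_m*0.000000 + p_d*0.867933] = 0.143753
  V(2,+1) = exp(-r*dt) * [p_u*0.000000 + p_m*0.000000 + p_d*0.000000] = 0.000000
  V(2,+2) = exp(-r*dt) * [p_u*0.000000 + p_m*0.000000 + p_d*0.000000] = 0.000000
  V(1,-1) = exp(-r*dt) * [p_u*0.143753 + p_m*1.598939 + p_d*6.043618] = 2.087997
  V(1,+0) = exp(-r*dt) * [p_u*0.000000 + p_m*0.143753 + p_d*1.598939] = 0.360400
  V(1,+1) = exp(-r*dt) * [p_u*0.000000 + p_m*0.000000 + p_d*0.143753] = 0.023809
  V(0,+0) = exp(-r*dt) * [p_u*0.023809 + p_m*0.360400 + p_d*2.087997] = 0.589407


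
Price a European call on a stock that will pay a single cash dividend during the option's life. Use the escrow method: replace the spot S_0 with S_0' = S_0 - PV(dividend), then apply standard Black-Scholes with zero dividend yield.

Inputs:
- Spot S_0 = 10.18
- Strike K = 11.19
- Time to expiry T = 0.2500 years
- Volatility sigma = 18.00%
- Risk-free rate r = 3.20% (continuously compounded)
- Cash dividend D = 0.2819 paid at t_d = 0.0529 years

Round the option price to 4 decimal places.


Answer: Price = 0.0454

Derivation:
PV(D) = D * exp(-r * t_d) = 0.2819 * 0.99830863 = 0.28142320
S_0' = S_0 - PV(D) = 10.1800 - 0.28142320 = 9.89857680
d1 = (ln(S_0'/K) + (r + sigma^2/2)*T) / (sigma*sqrt(T)) = -1.22866148
d2 = d1 - sigma*sqrt(T) = -1.31866148
exp(-rT) = 0.99203191
N(d1) = 0.10959938; N(d2) = 0.09364115
C = S_0' * N(d1) - K * exp(-rT) * N(d2) = 9.89857680 * 0.10959938 - 11.1900 * 0.99203191 * 0.09364115 = 0.0454


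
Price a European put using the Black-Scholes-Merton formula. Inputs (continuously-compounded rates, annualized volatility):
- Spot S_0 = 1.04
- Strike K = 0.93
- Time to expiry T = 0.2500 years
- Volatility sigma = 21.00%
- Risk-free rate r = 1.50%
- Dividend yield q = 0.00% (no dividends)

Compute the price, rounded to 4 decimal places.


Answer: Price = 0.0071

Derivation:
d1 = (ln(S/K) + (r - q + 0.5*sigma^2) * T) / (sigma * sqrt(T)) = 1.15289434
d2 = d1 - sigma * sqrt(T) = 1.04789434
exp(-rT) = 0.99625702; exp(-qT) = 1.00000000
P = K * exp(-rT) * N(-d2) - S_0 * exp(-qT) * N(-d1)
N(-d1) = 0.12447688; N(-d2) = 0.14734364
P = 0.9300 * 0.99625702 * 0.14734364 - 1.0400 * 1.00000000 * 0.12447688 = 0.0071


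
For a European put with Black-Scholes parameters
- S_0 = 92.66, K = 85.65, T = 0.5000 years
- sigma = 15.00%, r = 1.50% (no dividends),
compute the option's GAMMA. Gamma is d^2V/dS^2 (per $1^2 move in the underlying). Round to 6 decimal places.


Answer: Gamma = 0.027913

Derivation:
d1 = 0.8654294529; d2 = 0.7593634357
phi(d1) = 0.2743302512; exp(-qT) = 1.0000000000; exp(-rT) = 0.9925280548
Gamma = exp(-qT) * phi(d1) / (S * sigma * sqrt(T)) = 1.0000000000 * 0.2743302512 / (92.6600 * 0.1500 * 0.7071067812) = 0.027913


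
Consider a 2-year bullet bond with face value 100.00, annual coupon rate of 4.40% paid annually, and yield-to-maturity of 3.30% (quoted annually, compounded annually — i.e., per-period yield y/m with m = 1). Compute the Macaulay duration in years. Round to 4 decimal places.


Answer: Macaulay duration = 1.9583 years

Derivation:
Coupon per period c = face * coupon_rate / m = 4.400000
Periods per year m = 1; per-period yield y/m = 0.033000
Number of cashflows N = 2
Cashflows (t years, CF_t, discount factor 1/(1+y/m)^(m*t), PV):
  t = 1.0000: CF_t = 4.400000, DF = 0.968054, PV = 4.259439
  t = 2.0000: CF_t = 104.400000, DF = 0.937129, PV = 97.836263
Price P = sum_t PV_t = 102.095701
Macaulay numerator sum_t t * PV_t:
  t * PV_t at t = 1.0000: 4.259439
  t * PV_t at t = 2.0000: 195.672526
Macaulay duration D = (sum_t t * PV_t) / P = 199.931964 / 102.095701 = 1.958280


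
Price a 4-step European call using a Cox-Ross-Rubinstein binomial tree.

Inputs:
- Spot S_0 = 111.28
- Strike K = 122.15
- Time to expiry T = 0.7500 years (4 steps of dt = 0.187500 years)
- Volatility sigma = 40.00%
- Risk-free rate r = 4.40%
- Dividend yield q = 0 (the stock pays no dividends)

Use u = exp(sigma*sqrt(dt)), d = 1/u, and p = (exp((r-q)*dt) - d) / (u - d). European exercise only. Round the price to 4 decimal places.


Answer: Price = V(0,0) = 13.0335

Derivation:
dt = T/N = 0.187500
u = exp(sigma*sqrt(dt)) = 1.189110; d = 1/u = 0.840965
p = (exp((r-q)*dt) - d) / (u - d) = 0.480602
Discount per step: exp(-r*dt) = 0.991784
Stock lattice S(k, i) with i counting down-moves:
  k=0: S(0,0) = 111.2800
  k=1: S(1,0) = 132.3242; S(1,1) = 93.5826
  k=2: S(2,0) = 157.3480; S(2,1) = 111.2800; S(2,2) = 78.6997
  k=3: S(3,0) = 187.1040; S(3,1) = 132.3242; S(3,2) = 93.5826; S(3,3) = 66.1837
  k=4: S(4,0) = 222.4873; S(4,1) = 157.3480; S(4,2) = 111.2800; S(4,3) = 78.6997; S(4,4) = 55.6582
Terminal payoffs V(N, i) = max(S_T - K, 0):
  V(4,0) = 100.337266; V(4,1) = 35.197968; V(4,2) = 0.000000; V(4,3) = 0.000000; V(4,4) = 0.000000
Backward induction: V(k, i) = exp(-r*dt) * [p * V(k+1, i) + (1-p) * V(k+1, i+1)].
  V(3,0) = exp(-r*dt) * [p*100.337266 + (1-p)*35.197968] = 65.957625
  V(3,1) = exp(-r*dt) * [p*35.197968 + (1-p)*0.000000] = 16.777219
  V(3,2) = exp(-r*dt) * [p*0.000000 + (1-p)*0.000000] = 0.000000
  V(3,3) = exp(-r*dt) * [p*0.000000 + (1-p)*0.000000] = 0.000000
  V(2,0) = exp(-r*dt) * [p*65.957625 + (1-p)*16.777219] = 40.081368
  V(2,1) = exp(-r*dt) * [p*16.777219 + (1-p)*0.000000] = 7.996913
  V(2,2) = exp(-r*dt) * [p*0.000000 + (1-p)*0.000000] = 0.000000
  V(1,0) = exp(-r*dt) * [p*40.081368 + (1-p)*7.996913] = 23.224363
  V(1,1) = exp(-r*dt) * [p*7.996913 + (1-p)*0.000000] = 3.811753
  V(0,0) = exp(-r*dt) * [p*23.224363 + (1-p)*3.811753] = 13.033516


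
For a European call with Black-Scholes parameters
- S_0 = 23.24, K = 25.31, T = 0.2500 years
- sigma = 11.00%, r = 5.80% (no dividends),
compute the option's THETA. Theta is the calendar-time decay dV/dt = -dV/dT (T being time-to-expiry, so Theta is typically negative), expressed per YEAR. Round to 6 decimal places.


Answer: Theta = -0.597291

Derivation:
d1 = -1.2602207741; d2 = -1.3152207741
phi(d1) = 0.1803209910; exp(-qT) = 1.0000000000; exp(-rT) = 0.9856046187
Theta = -S*exp(-qT)*phi(d1)*sigma/(2*sqrt(T)) - r*K*exp(-rT)*N(d2) + q*S*exp(-qT)*N(d1)
N(d1) = 0.1037948654; N(d2) = 0.0942178577; sqrt(T) = 0.5000000000
Term 1 = -23.2400 * 1.0000000000 * 0.1803209910 * 0.1100 / (2 * 0.5000000000) = -0.4609725814
Term 2 = -0.0580 * 25.3100 * 0.9856046187 * 0.0942178577 = -0.1363189066
Term 3 = 0 (no dividend yield, q = 0)
Theta = -0.4609725814 + (-0.1363189066) + (0.0000000000) = -0.597291


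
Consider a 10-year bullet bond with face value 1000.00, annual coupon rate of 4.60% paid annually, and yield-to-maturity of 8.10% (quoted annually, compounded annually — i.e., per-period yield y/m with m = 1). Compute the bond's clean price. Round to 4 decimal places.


Coupon per period c = face * coupon_rate / m = 46.000000
Periods per year m = 1; per-period yield y/m = 0.081000
Number of cashflows N = 10
Cashflows (t years, CF_t, discount factor 1/(1+y/m)^(m*t), PV):
  t = 1.0000: CF_t = 46.000000, DF = 0.925069, PV = 42.553191
  t = 2.0000: CF_t = 46.000000, DF = 0.855753, PV = 39.364654
  t = 3.0000: CF_t = 46.000000, DF = 0.791631, PV = 36.415037
  t = 4.0000: CF_t = 46.000000, DF = 0.732314, PV = 33.686435
  t = 5.0000: CF_t = 46.000000, DF = 0.677441, PV = 31.162290
  t = 6.0000: CF_t = 46.000000, DF = 0.626680, PV = 28.827280
  t = 7.0000: CF_t = 46.000000, DF = 0.579722, PV = 26.667234
  t = 8.0000: CF_t = 46.000000, DF = 0.536284, PV = 24.669042
  t = 9.0000: CF_t = 46.000000, DF = 0.496099, PV = 22.820575
  t = 10.0000: CF_t = 1046.000000, DF = 0.458926, PV = 480.037035
Price P = sum_t PV_t = 766.202774

Answer: Price = 766.2028


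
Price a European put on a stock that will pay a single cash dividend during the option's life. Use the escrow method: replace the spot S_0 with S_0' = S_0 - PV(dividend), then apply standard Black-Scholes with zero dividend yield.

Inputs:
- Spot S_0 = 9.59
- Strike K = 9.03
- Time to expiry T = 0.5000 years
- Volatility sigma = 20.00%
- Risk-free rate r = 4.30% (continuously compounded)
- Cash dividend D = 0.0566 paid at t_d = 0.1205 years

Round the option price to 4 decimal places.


Answer: Price = 0.2424

Derivation:
PV(D) = D * exp(-r * t_d) = 0.0566 * 0.99483190 = 0.05630749
S_0' = S_0 - PV(D) = 9.5900 - 0.05630749 = 9.53369251
d1 = (ln(S_0'/K) + (r + sigma^2/2)*T) / (sigma*sqrt(T)) = 0.60655434
d2 = d1 - sigma*sqrt(T) = 0.46513298
exp(-rT) = 0.97872948
N(-d1) = 0.27207335; N(-d2) = 0.32091811
P = K * exp(-rT) * N(-d2) - S_0' * N(-d1) = 9.0300 * 0.97872948 * 0.32091811 - 9.53369251 * 0.27207335 = 0.2424


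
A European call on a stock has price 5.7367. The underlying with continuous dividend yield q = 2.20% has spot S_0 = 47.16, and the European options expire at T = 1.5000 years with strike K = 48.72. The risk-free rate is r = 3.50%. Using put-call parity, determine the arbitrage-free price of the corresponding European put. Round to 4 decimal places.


Put-call parity: C - P = S_0 * exp(-qT) - K * exp(-rT).
S_0 * exp(-qT) = 47.1600 * 0.96753856 = 45.62911847
K * exp(-rT) = 48.7200 * 0.94885432 = 46.22818252
P = C - S*exp(-qT) + K*exp(-rT)
P = 5.7367 - 45.62911847 + 46.22818252 = 6.3358

Answer: Put price = 6.3358


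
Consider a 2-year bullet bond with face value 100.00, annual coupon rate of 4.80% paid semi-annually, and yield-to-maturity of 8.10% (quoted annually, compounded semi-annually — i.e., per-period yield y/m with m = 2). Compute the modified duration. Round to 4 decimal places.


Answer: Modified duration = 1.8532

Derivation:
Coupon per period c = face * coupon_rate / m = 2.400000
Periods per year m = 2; per-period yield y/m = 0.040500
Number of cashflows N = 4
Cashflows (t years, CF_t, discount factor 1/(1+y/m)^(m*t), PV):
  t = 0.5000: CF_t = 2.400000, DF = 0.961076, PV = 2.306583
  t = 1.0000: CF_t = 2.400000, DF = 0.923668, PV = 2.216803
  t = 1.5000: CF_t = 2.400000, DF = 0.887715, PV = 2.130517
  t = 2.0000: CF_t = 102.400000, DF = 0.853162, PV = 87.363821
Price P = sum_t PV_t = 94.017724
First compute Macaulay numerator sum_t t * PV_t:
  t * PV_t at t = 0.5000: 1.153292
  t * PV_t at t = 1.0000: 2.216803
  t * PV_t at t = 1.5000: 3.195775
  t * PV_t at t = 2.0000: 174.727641
Macaulay duration D = 181.293511 / 94.017724 = 1.928291
Modified duration = D / (1 + y/m) = 1.928291 / (1 + 0.040500) = 1.853235


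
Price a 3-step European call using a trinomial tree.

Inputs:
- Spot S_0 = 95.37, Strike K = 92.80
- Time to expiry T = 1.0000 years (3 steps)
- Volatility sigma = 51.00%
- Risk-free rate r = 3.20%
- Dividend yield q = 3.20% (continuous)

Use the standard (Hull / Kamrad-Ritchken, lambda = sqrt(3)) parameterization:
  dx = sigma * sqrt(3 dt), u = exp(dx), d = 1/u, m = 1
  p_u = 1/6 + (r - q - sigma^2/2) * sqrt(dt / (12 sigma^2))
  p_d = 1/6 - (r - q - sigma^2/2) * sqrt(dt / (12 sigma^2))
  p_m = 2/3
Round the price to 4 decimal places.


Answer: Price = V(0,0) = 17.9717

Derivation:
dt = T/N = 0.333333; dx = sigma*sqrt(3*dt) = 0.510000
u = exp(dx) = 1.665291; d = 1/u = 0.600496
p_u = 0.124167, p_m = 0.666667, p_d = 0.209167
Discount per step: exp(-r*dt) = 0.989390
Stock lattice S(k, j) with j the centered position index:
  k=0: S(0,+0) = 95.3700
  k=1: S(1,-1) = 57.2693; S(1,+0) = 95.3700; S(1,+1) = 158.8188
  k=2: S(2,-2) = 34.3899; S(2,-1) = 57.2693; S(2,+0) = 95.3700; S(2,+1) = 158.8188; S(2,+2) = 264.4796
  k=3: S(3,-3) = 20.6510; S(3,-2) = 34.3899; S(3,-1) = 57.2693; S(3,+0) = 95.3700; S(3,+1) = 158.8188; S(3,+2) = 264.4796; S(3,+3) = 440.4355
Terminal payoffs V(N, j) = max(S_T - K, 0):
  V(3,-3) = 0.000000; V(3,-2) = 0.000000; V(3,-1) = 0.000000; V(3,+0) = 2.570000; V(3,+1) = 66.018821; V(3,+2) = 171.679585; V(3,+3) = 347.635524
Backward induction: V(k, j) = exp(-r*dt) * [p_u * V(k+1, j+1) + p_m * V(k+1, j) + p_d * V(k+1, j-1)]
  V(2,-2) = exp(-r*dt) * [p_u*0.000000 + p_m*0.000000 + p_d*0.000000] = 0.000000
  V(2,-1) = exp(-r*dt) * [p_u*2.570000 + p_m*0.000000 + p_d*0.000000] = 0.315723
  V(2,+0) = exp(-r*dt) * [p_u*66.018821 + p_m*2.570000 + p_d*0.000000] = 9.805518
  V(2,+1) = exp(-r*dt) * [p_u*171.679585 + p_m*66.018821 + p_d*2.570000] = 65.168140
  V(2,+2) = exp(-r*dt) * [p_u*347.635524 + p_m*171.679585 + p_d*66.018821] = 169.607903
  V(1,-1) = exp(-r*dt) * [p_u*9.805518 + p_m*0.315723 + p_d*0.000000] = 1.412849
  V(1,+0) = exp(-r*dt) * [p_u*65.168140 + p_m*9.805518 + p_d*0.315723] = 14.538850
  V(1,+1) = exp(-r*dt) * [p_u*169.607903 + p_m*65.168140 + p_d*9.805518] = 65.849904
  V(0,+0) = exp(-r*dt) * [p_u*65.849904 + p_m*14.538850 + p_d*1.412849] = 17.971727


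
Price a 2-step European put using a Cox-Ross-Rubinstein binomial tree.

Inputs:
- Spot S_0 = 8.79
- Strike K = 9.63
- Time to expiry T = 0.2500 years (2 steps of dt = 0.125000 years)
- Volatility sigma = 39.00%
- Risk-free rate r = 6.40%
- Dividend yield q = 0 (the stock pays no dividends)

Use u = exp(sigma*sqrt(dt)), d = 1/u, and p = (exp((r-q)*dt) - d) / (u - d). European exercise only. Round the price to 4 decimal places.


Answer: Price = V(0,0) = 1.1569

Derivation:
dt = T/N = 0.125000
u = exp(sigma*sqrt(dt)) = 1.147844; d = 1/u = 0.871198
p = (exp((r-q)*dt) - d) / (u - d) = 0.494617
Discount per step: exp(-r*dt) = 0.992032
Stock lattice S(k, i) with i counting down-moves:
  k=0: S(0,0) = 8.7900
  k=1: S(1,0) = 10.0896; S(1,1) = 7.6578
  k=2: S(2,0) = 11.5812; S(2,1) = 8.7900; S(2,2) = 6.6715
Terminal payoffs V(N, i) = max(K - S_T, 0):
  V(2,0) = 0.000000; V(2,1) = 0.840000; V(2,2) = 2.958511
Backward induction: V(k, i) = exp(-r*dt) * [p * V(k+1, i) + (1-p) * V(k+1, i+1)].
  V(1,0) = exp(-r*dt) * [p*0.000000 + (1-p)*0.840000] = 0.421139
  V(1,1) = exp(-r*dt) * [p*0.840000 + (1-p)*2.958511] = 1.895436
  V(0,0) = exp(-r*dt) * [p*0.421139 + (1-p)*1.895436] = 1.156931


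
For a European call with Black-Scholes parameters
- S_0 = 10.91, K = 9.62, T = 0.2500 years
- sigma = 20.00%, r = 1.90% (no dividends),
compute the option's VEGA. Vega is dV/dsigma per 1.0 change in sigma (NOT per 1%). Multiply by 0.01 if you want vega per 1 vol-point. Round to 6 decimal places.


Answer: Vega = 0.867988

Derivation:
d1 = 1.3558553517; d2 = 1.2558553517
phi(d1) = 0.1591178111; exp(-qT) = 1.0000000000; exp(-rT) = 0.9952612634
Vega = S * exp(-qT) * phi(d1) * sqrt(T) = 10.9100 * 1.0000000000 * 0.1591178111 * 0.5000000000 = 0.867988


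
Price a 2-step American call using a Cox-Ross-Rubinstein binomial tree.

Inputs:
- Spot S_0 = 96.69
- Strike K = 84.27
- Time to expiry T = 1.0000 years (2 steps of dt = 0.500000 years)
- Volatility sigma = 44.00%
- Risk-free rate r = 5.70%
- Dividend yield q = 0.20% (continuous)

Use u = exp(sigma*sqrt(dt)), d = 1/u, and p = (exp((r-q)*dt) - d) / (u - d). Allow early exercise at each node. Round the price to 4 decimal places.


Answer: Price = V(0,0) = 25.5854

Derivation:
dt = T/N = 0.500000
u = exp(sigma*sqrt(dt)) = 1.364963; d = 1/u = 0.732621
p = (exp((r-q)*dt) - d) / (u - d) = 0.466932
Discount per step: exp(-r*dt) = 0.971902
Stock lattice S(k, i) with i counting down-moves:
  k=0: S(0,0) = 96.6900
  k=1: S(1,0) = 131.9782; S(1,1) = 70.8371
  k=2: S(2,0) = 180.1453; S(2,1) = 96.6900; S(2,2) = 51.8967
Terminal payoffs V(N, i) = max(S_T - K, 0):
  V(2,0) = 95.875337; V(2,1) = 12.420000; V(2,2) = 0.000000
Backward induction: V(k, i) = exp(-r*dt) * [p * V(k+1, i) + (1-p) * V(k+1, i+1)]; then take max(V_cont, immediate exercise) for American.
  V(1,0) = exp(-r*dt) * [p*95.875337 + (1-p)*12.420000] = 49.944109; exercise = 47.708228; V(1,0) = max -> 49.944109
  V(1,1) = exp(-r*dt) * [p*12.420000 + (1-p)*0.000000] = 5.636352; exercise = 0.000000; V(1,1) = max -> 5.636352
  V(0,0) = exp(-r*dt) * [p*49.944109 + (1-p)*5.636352] = 25.585402; exercise = 12.420000; V(0,0) = max -> 25.585402


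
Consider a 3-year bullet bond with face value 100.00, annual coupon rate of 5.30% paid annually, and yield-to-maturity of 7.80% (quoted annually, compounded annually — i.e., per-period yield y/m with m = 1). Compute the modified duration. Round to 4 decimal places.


Coupon per period c = face * coupon_rate / m = 5.300000
Periods per year m = 1; per-period yield y/m = 0.078000
Number of cashflows N = 3
Cashflows (t years, CF_t, discount factor 1/(1+y/m)^(m*t), PV):
  t = 1.0000: CF_t = 5.300000, DF = 0.927644, PV = 4.916512
  t = 2.0000: CF_t = 5.300000, DF = 0.860523, PV = 4.560772
  t = 3.0000: CF_t = 105.300000, DF = 0.798259, PV = 84.056652
Price P = sum_t PV_t = 93.533936
First compute Macaulay numerator sum_t t * PV_t:
  t * PV_t at t = 1.0000: 4.916512
  t * PV_t at t = 2.0000: 9.121544
  t * PV_t at t = 3.0000: 252.169956
Macaulay duration D = 266.208012 / 93.533936 = 2.846112
Modified duration = D / (1 + y/m) = 2.846112 / (1 + 0.078000) = 2.640178

Answer: Modified duration = 2.6402


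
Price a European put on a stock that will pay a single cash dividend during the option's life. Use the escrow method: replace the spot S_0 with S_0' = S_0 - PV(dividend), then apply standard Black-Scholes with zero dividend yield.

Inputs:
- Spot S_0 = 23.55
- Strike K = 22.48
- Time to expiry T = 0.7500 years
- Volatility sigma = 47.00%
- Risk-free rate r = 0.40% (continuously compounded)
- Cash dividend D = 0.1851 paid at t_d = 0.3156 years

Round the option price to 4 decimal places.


PV(D) = D * exp(-r * t_d) = 0.1851 * 0.99873840 = 0.18486648
S_0' = S_0 - PV(D) = 23.5500 - 0.18486648 = 23.36513352
d1 = (ln(S_0'/K) + (r + sigma^2/2)*T) / (sigma*sqrt(T)) = 0.30576560
d2 = d1 - sigma*sqrt(T) = -0.10126634
exp(-rT) = 0.99700450
N(-d1) = 0.37989156; N(-d2) = 0.54033048
P = K * exp(-rT) * N(-d2) - S_0' * N(-d1) = 22.4800 * 0.99700450 * 0.54033048 - 23.36513352 * 0.37989156 = 3.2340

Answer: Price = 3.2340


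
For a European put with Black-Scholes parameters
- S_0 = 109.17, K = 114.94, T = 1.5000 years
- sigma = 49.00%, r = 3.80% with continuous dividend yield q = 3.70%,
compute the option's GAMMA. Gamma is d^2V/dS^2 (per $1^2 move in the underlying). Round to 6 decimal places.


Answer: Gamma = 0.005627

Derivation:
d1 = 0.2167399292; d2 = -0.3833850577
phi(d1) = 0.3896810747; exp(-qT) = 0.9460120237; exp(-rT) = 0.9445940694
Gamma = exp(-qT) * phi(d1) / (S * sigma * sqrt(T)) = 0.9460120237 * 0.3896810747 / (109.1700 * 0.4900 * 1.2247448714) = 0.005627


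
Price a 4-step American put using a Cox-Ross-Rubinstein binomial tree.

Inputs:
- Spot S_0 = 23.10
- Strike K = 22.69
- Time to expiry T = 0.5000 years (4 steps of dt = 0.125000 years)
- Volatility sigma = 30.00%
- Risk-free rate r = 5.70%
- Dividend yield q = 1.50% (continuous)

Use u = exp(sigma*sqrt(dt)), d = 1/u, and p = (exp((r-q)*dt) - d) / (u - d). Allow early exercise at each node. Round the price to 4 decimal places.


Answer: Price = V(0,0) = 1.4840

Derivation:
dt = T/N = 0.125000
u = exp(sigma*sqrt(dt)) = 1.111895; d = 1/u = 0.899365
p = (exp((r-q)*dt) - d) / (u - d) = 0.498276
Discount per step: exp(-r*dt) = 0.992900
Stock lattice S(k, i) with i counting down-moves:
  k=0: S(0,0) = 23.1000
  k=1: S(1,0) = 25.6848; S(1,1) = 20.7753
  k=2: S(2,0) = 28.5588; S(2,1) = 23.1000; S(2,2) = 18.6846
  k=3: S(3,0) = 31.7544; S(3,1) = 25.6848; S(3,2) = 20.7753; S(3,3) = 16.8043
  k=4: S(4,0) = 35.3075; S(4,1) = 28.5588; S(4,2) = 23.1000; S(4,3) = 18.6846; S(4,4) = 15.1132
Terminal payoffs V(N, i) = max(K - S_T, 0):
  V(4,0) = 0.000000; V(4,1) = 0.000000; V(4,2) = 0.000000; V(4,3) = 4.005383; V(4,4) = 7.576800
Backward induction: V(k, i) = exp(-r*dt) * [p * V(k+1, i) + (1-p) * V(k+1, i+1)]; then take max(V_cont, immediate exercise) for American.
  V(3,0) = exp(-r*dt) * [p*0.000000 + (1-p)*0.000000] = 0.000000; exercise = 0.000000; V(3,0) = max -> 0.000000
  V(3,1) = exp(-r*dt) * [p*0.000000 + (1-p)*0.000000] = 0.000000; exercise = 0.000000; V(3,1) = max -> 0.000000
  V(3,2) = exp(-r*dt) * [p*0.000000 + (1-p)*4.005383] = 1.995330; exercise = 1.914662; V(3,2) = max -> 1.995330
  V(3,3) = exp(-r*dt) * [p*4.005383 + (1-p)*7.576800] = 5.756091; exercise = 5.885704; V(3,3) = max -> 5.885704
  V(2,0) = exp(-r*dt) * [p*0.000000 + (1-p)*0.000000] = 0.000000; exercise = 0.000000; V(2,0) = max -> 0.000000
  V(2,1) = exp(-r*dt) * [p*0.000000 + (1-p)*1.995330] = 0.993998; exercise = 0.000000; V(2,1) = max -> 0.993998
  V(2,2) = exp(-r*dt) * [p*1.995330 + (1-p)*5.885704] = 3.919201; exercise = 4.005383; V(2,2) = max -> 4.005383
  V(1,0) = exp(-r*dt) * [p*0.000000 + (1-p)*0.993998] = 0.495172; exercise = 0.000000; V(1,0) = max -> 0.495172
  V(1,1) = exp(-r*dt) * [p*0.993998 + (1-p)*4.005383] = 2.487099; exercise = 1.914662; V(1,1) = max -> 2.487099
  V(0,0) = exp(-r*dt) * [p*0.495172 + (1-p)*2.487099] = 1.483960; exercise = 0.000000; V(0,0) = max -> 1.483960


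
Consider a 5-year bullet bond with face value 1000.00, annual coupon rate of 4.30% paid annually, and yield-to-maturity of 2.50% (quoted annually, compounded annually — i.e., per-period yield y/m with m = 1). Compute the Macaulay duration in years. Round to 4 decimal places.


Coupon per period c = face * coupon_rate / m = 43.000000
Periods per year m = 1; per-period yield y/m = 0.025000
Number of cashflows N = 5
Cashflows (t years, CF_t, discount factor 1/(1+y/m)^(m*t), PV):
  t = 1.0000: CF_t = 43.000000, DF = 0.975610, PV = 41.951220
  t = 2.0000: CF_t = 43.000000, DF = 0.951814, PV = 40.928019
  t = 3.0000: CF_t = 43.000000, DF = 0.928599, PV = 39.929775
  t = 4.0000: CF_t = 43.000000, DF = 0.905951, PV = 38.955878
  t = 5.0000: CF_t = 1043.000000, DF = 0.883854, PV = 921.860022
Price P = sum_t PV_t = 1083.624913
Macaulay numerator sum_t t * PV_t:
  t * PV_t at t = 1.0000: 41.951220
  t * PV_t at t = 2.0000: 81.856038
  t * PV_t at t = 3.0000: 119.789324
  t * PV_t at t = 4.0000: 155.823511
  t * PV_t at t = 5.0000: 4609.300110
Macaulay duration D = (sum_t t * PV_t) / P = 5008.720202 / 1083.624913 = 4.622190

Answer: Macaulay duration = 4.6222 years


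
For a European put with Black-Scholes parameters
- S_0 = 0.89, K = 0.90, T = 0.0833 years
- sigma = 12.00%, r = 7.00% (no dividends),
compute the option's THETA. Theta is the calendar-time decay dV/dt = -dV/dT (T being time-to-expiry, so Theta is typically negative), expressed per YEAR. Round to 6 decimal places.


d1 = -0.1369327438; d2 = -0.1715668311
phi(d1) = 0.3952195596; exp(-qT) = 1.0000000000; exp(-rT) = 0.9941859673
Theta = -S*exp(-qT)*phi(d1)*sigma/(2*sqrt(T)) + r*K*exp(-rT)*N(-d2) - q*S*exp(-qT)*N(-d1)
N(-d1) = 0.5544580216; N(-d2) = 0.5681109572; sqrt(T) = 0.2886173938
Term 1 = -0.8900 * 1.0000000000 * 0.3952195596 * 0.1200 / (2 * 0.2886173938) = -0.0731235363
Term 2 = 0.0700 * 0.9000 * 0.9941859673 * 0.5681109572 = 0.0355829003
Term 3 = 0 (no dividend yield, q = 0)
Theta = -0.0731235363 + (0.0355829003) + (0.0000000000) = -0.037541

Answer: Theta = -0.037541


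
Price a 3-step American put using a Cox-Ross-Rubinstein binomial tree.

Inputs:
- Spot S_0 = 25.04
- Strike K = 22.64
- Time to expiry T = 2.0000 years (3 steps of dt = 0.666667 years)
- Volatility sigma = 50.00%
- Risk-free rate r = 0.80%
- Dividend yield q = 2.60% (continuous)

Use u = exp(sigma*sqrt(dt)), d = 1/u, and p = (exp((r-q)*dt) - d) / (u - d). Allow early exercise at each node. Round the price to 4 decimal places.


dt = T/N = 0.666667
u = exp(sigma*sqrt(dt)) = 1.504181; d = 1/u = 0.664814
p = (exp((r-q)*dt) - d) / (u - d) = 0.385121
Discount per step: exp(-r*dt) = 0.994681
Stock lattice S(k, i) with i counting down-moves:
  k=0: S(0,0) = 25.0400
  k=1: S(1,0) = 37.6647; S(1,1) = 16.6469
  k=2: S(2,0) = 56.6545; S(2,1) = 25.0400; S(2,2) = 11.0671
  k=3: S(3,0) = 85.2186; S(3,1) = 37.6647; S(3,2) = 16.6469; S(3,3) = 7.3576
Terminal payoffs V(N, i) = max(K - S_T, 0):
  V(3,0) = 0.000000; V(3,1) = 0.000000; V(3,2) = 5.993063; V(3,3) = 15.282430
Backward induction: V(k, i) = exp(-r*dt) * [p * V(k+1, i) + (1-p) * V(k+1, i+1)]; then take max(V_cont, immediate exercise) for American.
  V(2,0) = exp(-r*dt) * [p*0.000000 + (1-p)*0.000000] = 0.000000; exercise = 0.000000; V(2,0) = max -> 0.000000
  V(2,1) = exp(-r*dt) * [p*0.000000 + (1-p)*5.993063] = 3.665406; exercise = 0.000000; V(2,1) = max -> 3.665406
  V(2,2) = exp(-r*dt) * [p*5.993063 + (1-p)*15.282430] = 11.642638; exercise = 11.572886; V(2,2) = max -> 11.642638
  V(1,0) = exp(-r*dt) * [p*0.000000 + (1-p)*3.665406] = 2.241793; exercise = 0.000000; V(1,0) = max -> 2.241793
  V(1,1) = exp(-r*dt) * [p*3.665406 + (1-p)*11.642638] = 8.524850; exercise = 5.993063; V(1,1) = max -> 8.524850
  V(0,0) = exp(-r*dt) * [p*2.241793 + (1-p)*8.524850] = 6.072638; exercise = 0.000000; V(0,0) = max -> 6.072638

Answer: Price = V(0,0) = 6.0726


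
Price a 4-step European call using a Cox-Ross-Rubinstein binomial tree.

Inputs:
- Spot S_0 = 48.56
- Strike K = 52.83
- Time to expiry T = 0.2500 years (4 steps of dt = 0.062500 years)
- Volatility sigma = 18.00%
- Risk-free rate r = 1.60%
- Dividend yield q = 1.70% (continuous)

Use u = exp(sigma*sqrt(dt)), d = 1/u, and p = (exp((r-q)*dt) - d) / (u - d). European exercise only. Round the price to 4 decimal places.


dt = T/N = 0.062500
u = exp(sigma*sqrt(dt)) = 1.046028; d = 1/u = 0.955997
p = (exp((r-q)*dt) - d) / (u - d) = 0.488058
Discount per step: exp(-r*dt) = 0.999000
Stock lattice S(k, i) with i counting down-moves:
  k=0: S(0,0) = 48.5600
  k=1: S(1,0) = 50.7951; S(1,1) = 46.4232
  k=2: S(2,0) = 53.1331; S(2,1) = 48.5600; S(2,2) = 44.3805
  k=3: S(3,0) = 55.5787; S(3,1) = 50.7951; S(3,2) = 46.4232; S(3,3) = 42.4276
  k=4: S(4,0) = 58.1369; S(4,1) = 53.1331; S(4,2) = 48.5600; S(4,3) = 44.3805; S(4,4) = 40.5607
Terminal payoffs V(N, i) = max(S_T - K, 0):
  V(4,0) = 5.306875; V(4,1) = 0.303103; V(4,2) = 0.000000; V(4,3) = 0.000000; V(4,4) = 0.000000
Backward induction: V(k, i) = exp(-r*dt) * [p * V(k+1, i) + (1-p) * V(k+1, i+1)].
  V(3,0) = exp(-r*dt) * [p*5.306875 + (1-p)*0.303103] = 2.742489
  V(3,1) = exp(-r*dt) * [p*0.303103 + (1-p)*0.000000] = 0.147784
  V(3,2) = exp(-r*dt) * [p*0.000000 + (1-p)*0.000000] = 0.000000
  V(3,3) = exp(-r*dt) * [p*0.000000 + (1-p)*0.000000] = 0.000000
  V(2,0) = exp(-r*dt) * [p*2.742489 + (1-p)*0.147784] = 1.412736
  V(2,1) = exp(-r*dt) * [p*0.147784 + (1-p)*0.000000] = 0.072055
  V(2,2) = exp(-r*dt) * [p*0.000000 + (1-p)*0.000000] = 0.000000
  V(1,0) = exp(-r*dt) * [p*1.412736 + (1-p)*0.072055] = 0.725659
  V(1,1) = exp(-r*dt) * [p*0.072055 + (1-p)*0.000000] = 0.035132
  V(0,0) = exp(-r*dt) * [p*0.725659 + (1-p)*0.035132] = 0.371777

Answer: Price = V(0,0) = 0.3718


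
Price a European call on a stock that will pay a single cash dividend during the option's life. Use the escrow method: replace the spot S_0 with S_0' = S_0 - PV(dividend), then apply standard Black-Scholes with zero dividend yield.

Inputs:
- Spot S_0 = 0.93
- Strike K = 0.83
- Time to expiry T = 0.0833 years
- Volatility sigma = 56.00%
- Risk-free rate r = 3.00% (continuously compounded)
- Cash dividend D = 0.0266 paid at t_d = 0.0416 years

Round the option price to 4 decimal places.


PV(D) = D * exp(-r * t_d) = 0.0266 * 0.99875278 = 0.02656682
S_0' = S_0 - PV(D) = 0.9300 - 0.02656682 = 0.90343318
d1 = (ln(S_0'/K) + (r + sigma^2/2)*T) / (sigma*sqrt(T)) = 0.62079768
d2 = d1 - sigma*sqrt(T) = 0.45917194
exp(-rT) = 0.99750412
N(d1) = 0.73263363; N(d2) = 0.67694465
C = S_0' * N(d1) - K * exp(-rT) * N(d2) = 0.90343318 * 0.73263363 - 0.8300 * 0.99750412 * 0.67694465 = 0.1014

Answer: Price = 0.1014


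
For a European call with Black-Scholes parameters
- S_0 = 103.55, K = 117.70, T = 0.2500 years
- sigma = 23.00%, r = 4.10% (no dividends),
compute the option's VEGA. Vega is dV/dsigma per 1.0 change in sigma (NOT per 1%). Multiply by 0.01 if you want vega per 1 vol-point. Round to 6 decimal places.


d1 = -0.9671471863; d2 = -1.0821471863
phi(d1) = 0.2499172607; exp(-qT) = 1.0000000000; exp(-rT) = 0.9898023522
Vega = S * exp(-qT) * phi(d1) * sqrt(T) = 103.5500 * 1.0000000000 * 0.2499172607 * 0.5000000000 = 12.939466

Answer: Vega = 12.939466


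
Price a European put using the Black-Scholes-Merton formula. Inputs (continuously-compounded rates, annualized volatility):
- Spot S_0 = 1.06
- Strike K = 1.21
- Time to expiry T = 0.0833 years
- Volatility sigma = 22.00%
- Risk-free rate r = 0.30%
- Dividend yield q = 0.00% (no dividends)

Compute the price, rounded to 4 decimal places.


d1 = (ln(S/K) + (r - q + 0.5*sigma^2) * T) / (sigma * sqrt(T)) = -2.04872821
d2 = d1 - sigma * sqrt(T) = -2.11222404
exp(-rT) = 0.99975013; exp(-qT) = 1.00000000
P = K * exp(-rT) * N(-d2) - S_0 * exp(-qT) * N(-d1)
N(-d1) = 0.97975565; N(-d2) = 0.98266638
P = 1.2100 * 0.99975013 * 0.98266638 - 1.0600 * 1.00000000 * 0.97975565 = 0.1502

Answer: Price = 0.1502


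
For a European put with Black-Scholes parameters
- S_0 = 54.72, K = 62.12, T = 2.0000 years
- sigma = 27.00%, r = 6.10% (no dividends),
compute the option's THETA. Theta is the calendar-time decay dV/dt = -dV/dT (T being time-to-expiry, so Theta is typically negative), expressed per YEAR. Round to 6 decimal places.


Answer: Theta = -0.103438

Derivation:
d1 = 0.1782466263; d2 = -0.2035910355
phi(d1) = 0.3926547849; exp(-qT) = 1.0000000000; exp(-rT) = 0.8851483685
Theta = -S*exp(-qT)*phi(d1)*sigma/(2*sqrt(T)) + r*K*exp(-rT)*N(-d2) - q*S*exp(-qT)*N(-d1)
N(-d1) = 0.4292646467; N(-d2) = 0.5806634505; sqrt(T) = 1.4142135624
Term 1 = -54.7200 * 1.0000000000 * 0.3926547849 * 0.2700 / (2 * 1.4142135624) = -2.0510476664
Term 2 = 0.0610 * 62.1200 * 0.8851483685 * 0.5806634505 = 1.9476093274
Term 3 = 0 (no dividend yield, q = 0)
Theta = -2.0510476664 + (1.9476093274) + (0.0000000000) = -0.103438


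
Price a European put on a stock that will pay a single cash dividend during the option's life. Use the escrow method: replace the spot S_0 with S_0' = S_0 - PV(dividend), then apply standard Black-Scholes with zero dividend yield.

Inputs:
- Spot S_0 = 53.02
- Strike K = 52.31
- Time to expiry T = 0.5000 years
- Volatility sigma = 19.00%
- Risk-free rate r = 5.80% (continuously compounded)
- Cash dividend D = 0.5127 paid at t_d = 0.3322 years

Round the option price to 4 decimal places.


PV(D) = D * exp(-r * t_d) = 0.5127 * 0.98091683 = 0.50291606
S_0' = S_0 - PV(D) = 53.0200 - 0.50291606 = 52.51708394
d1 = (ln(S_0'/K) + (r + sigma^2/2)*T) / (sigma*sqrt(T)) = 0.31243675
d2 = d1 - sigma*sqrt(T) = 0.17808646
exp(-rT) = 0.97141646
N(-d1) = 0.37735431; N(-d2) = 0.42932754
P = K * exp(-rT) * N(-d2) - S_0' * N(-d1) = 52.3100 * 0.97141646 * 0.42932754 - 52.51708394 * 0.37735431 = 1.9986

Answer: Price = 1.9986


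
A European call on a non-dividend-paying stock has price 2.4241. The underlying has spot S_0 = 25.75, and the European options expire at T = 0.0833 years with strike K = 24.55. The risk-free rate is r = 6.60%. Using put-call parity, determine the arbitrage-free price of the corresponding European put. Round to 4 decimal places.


Put-call parity: C - P = S_0 * exp(-qT) - K * exp(-rT).
S_0 * exp(-qT) = 25.7500 * 1.00000000 = 25.75000000
K * exp(-rT) = 24.5500 * 0.99451729 = 24.41539935
P = C - S*exp(-qT) + K*exp(-rT)
P = 2.4241 - 25.75000000 + 24.41539935 = 1.0895

Answer: Put price = 1.0895


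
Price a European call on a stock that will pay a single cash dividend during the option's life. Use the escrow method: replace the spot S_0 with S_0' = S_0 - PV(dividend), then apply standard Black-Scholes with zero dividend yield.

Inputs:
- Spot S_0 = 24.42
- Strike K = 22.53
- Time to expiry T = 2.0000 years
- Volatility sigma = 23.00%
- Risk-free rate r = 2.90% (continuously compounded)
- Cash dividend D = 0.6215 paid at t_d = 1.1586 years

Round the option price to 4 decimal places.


PV(D) = D * exp(-r * t_d) = 0.6215 * 0.96695879 = 0.60096489
S_0' = S_0 - PV(D) = 24.4200 - 0.60096489 = 23.81903511
d1 = (ln(S_0'/K) + (r + sigma^2/2)*T) / (sigma*sqrt(T)) = 0.51199850
d2 = d1 - sigma*sqrt(T) = 0.18672938
exp(-rT) = 0.94364995
N(d1) = 0.69567397; N(d2) = 0.57406359
C = S_0' * N(d1) - K * exp(-rT) * N(d2) = 23.81903511 * 0.69567397 - 22.5300 * 0.94364995 * 0.57406359 = 4.3654

Answer: Price = 4.3654


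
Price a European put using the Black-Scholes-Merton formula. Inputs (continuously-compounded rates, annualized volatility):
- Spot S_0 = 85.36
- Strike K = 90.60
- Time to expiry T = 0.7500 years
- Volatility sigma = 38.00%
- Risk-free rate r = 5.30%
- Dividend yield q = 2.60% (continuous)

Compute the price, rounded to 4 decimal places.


Answer: Price = 12.9180

Derivation:
d1 = (ln(S/K) + (r - q + 0.5*sigma^2) * T) / (sigma * sqrt(T)) = 0.04504363
d2 = d1 - sigma * sqrt(T) = -0.28404602
exp(-rT) = 0.96102967; exp(-qT) = 0.98068890
P = K * exp(-rT) * N(-d2) - S_0 * exp(-qT) * N(-d1)
N(-d1) = 0.48203626; N(-d2) = 0.61181244
P = 90.6000 * 0.96102967 * 0.61181244 - 85.3600 * 0.98068890 * 0.48203626 = 12.9180


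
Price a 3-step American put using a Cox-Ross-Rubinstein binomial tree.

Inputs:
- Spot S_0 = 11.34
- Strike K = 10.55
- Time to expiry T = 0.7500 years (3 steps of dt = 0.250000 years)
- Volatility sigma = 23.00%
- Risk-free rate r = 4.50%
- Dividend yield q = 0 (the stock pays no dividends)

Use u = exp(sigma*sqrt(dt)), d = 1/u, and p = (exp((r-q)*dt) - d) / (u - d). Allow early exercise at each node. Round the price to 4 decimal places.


dt = T/N = 0.250000
u = exp(sigma*sqrt(dt)) = 1.121873; d = 1/u = 0.891366
p = (exp((r-q)*dt) - d) / (u - d) = 0.520363
Discount per step: exp(-r*dt) = 0.988813
Stock lattice S(k, i) with i counting down-moves:
  k=0: S(0,0) = 11.3400
  k=1: S(1,0) = 12.7220; S(1,1) = 10.1081
  k=2: S(2,0) = 14.2725; S(2,1) = 11.3400; S(2,2) = 9.0100
  k=3: S(3,0) = 16.0120; S(3,1) = 12.7220; S(3,2) = 10.1081; S(3,3) = 8.0312
Terminal payoffs V(N, i) = max(K - S_T, 0):
  V(3,0) = 0.000000; V(3,1) = 0.000000; V(3,2) = 0.441908; V(3,3) = 2.518781
Backward induction: V(k, i) = exp(-r*dt) * [p * V(k+1, i) + (1-p) * V(k+1, i+1)]; then take max(V_cont, immediate exercise) for American.
  V(2,0) = exp(-r*dt) * [p*0.000000 + (1-p)*0.000000] = 0.000000; exercise = 0.000000; V(2,0) = max -> 0.000000
  V(2,1) = exp(-r*dt) * [p*0.000000 + (1-p)*0.441908] = 0.209584; exercise = 0.000000; V(2,1) = max -> 0.209584
  V(2,2) = exp(-r*dt) * [p*0.441908 + (1-p)*2.518781] = 1.421967; exercise = 1.539989; V(2,2) = max -> 1.539989
  V(1,0) = exp(-r*dt) * [p*0.000000 + (1-p)*0.209584] = 0.099400; exercise = 0.000000; V(1,0) = max -> 0.099400
  V(1,1) = exp(-r*dt) * [p*0.209584 + (1-p)*1.539989] = 0.838213; exercise = 0.441908; V(1,1) = max -> 0.838213
  V(0,0) = exp(-r*dt) * [p*0.099400 + (1-p)*0.838213] = 0.448686; exercise = 0.000000; V(0,0) = max -> 0.448686

Answer: Price = V(0,0) = 0.4487
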